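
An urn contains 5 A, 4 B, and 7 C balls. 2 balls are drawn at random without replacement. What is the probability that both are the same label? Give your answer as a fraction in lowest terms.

There are C(16,2) = 120 ways to draw 2 balls.
All same label: C(5,2) + C(4,2) + C(7,2) = 10 + 6 + 21 = 37.
Probability = 37/120.

37/120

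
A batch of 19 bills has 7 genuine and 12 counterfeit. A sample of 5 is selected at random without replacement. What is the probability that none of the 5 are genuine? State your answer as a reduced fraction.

22/323

There are C(19,5) = 11628 possible selections.
Selections with no genuine (all counterfeit): C(12,5) = 792.
Probability = 792/11628 = 22/323.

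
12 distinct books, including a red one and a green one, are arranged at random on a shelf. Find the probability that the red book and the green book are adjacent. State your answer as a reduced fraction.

There are 12! = 479001600 arrangements.
Treat the red book and the green book as a block: 11! arrangements of the blocks × 2 orders within the block = 2·39916800 = 79833600.
Probability = 79833600/479001600 = 1/6.

1/6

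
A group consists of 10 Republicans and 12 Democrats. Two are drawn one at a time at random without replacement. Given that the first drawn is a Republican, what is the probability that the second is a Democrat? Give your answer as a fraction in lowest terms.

4/7

After removing one Republican, 21 remain: 9 Republicans and 12 Democrats.
So the probability the next is a Democrat is 12/21 = 4/7.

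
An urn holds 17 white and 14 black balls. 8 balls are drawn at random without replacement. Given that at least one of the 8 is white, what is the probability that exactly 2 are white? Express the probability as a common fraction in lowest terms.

308/5947

Work in counts. Selections with at least one white: C(31,8) − C(14,8) = 7888725 − 3003 = 7885722.
Of those, selections where exactly 2 are white: C(17,2)·C(14,6) = 136·3003 = 408408.
Conditional probability = 408408/7885722 = 308/5947.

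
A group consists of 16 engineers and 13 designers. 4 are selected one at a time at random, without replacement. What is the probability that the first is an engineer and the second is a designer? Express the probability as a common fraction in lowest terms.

Multiply the conditional probabilities at each draw: 16/29 · 13/28 = 208/812 = 52/203.

52/203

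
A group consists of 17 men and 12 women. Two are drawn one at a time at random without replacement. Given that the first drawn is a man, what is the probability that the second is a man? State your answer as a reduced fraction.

4/7

After removing one man, 28 remain: 16 men and 12 women.
So the probability the next is a man is 16/28 = 4/7.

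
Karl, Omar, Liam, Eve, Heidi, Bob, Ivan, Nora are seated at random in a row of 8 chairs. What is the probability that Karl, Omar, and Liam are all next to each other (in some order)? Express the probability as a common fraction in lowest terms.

There are 8! = 40320 arrangements.
Treat the three as one block: 6! placements × 3! orders within the block = 720·6 = 4320.
Probability = 4320/40320 = 3/28.

3/28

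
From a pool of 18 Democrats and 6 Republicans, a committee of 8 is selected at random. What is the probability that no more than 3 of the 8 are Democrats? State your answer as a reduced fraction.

Total selections: C(24,8) = 735471.
Favorable selections (no more than 3 Democrats): C(18,2)·C(6,6) + C(18,3)·C(6,5) = 153 + 4896 = 5049.
Probability = 5049/735471 = 3/437.

3/437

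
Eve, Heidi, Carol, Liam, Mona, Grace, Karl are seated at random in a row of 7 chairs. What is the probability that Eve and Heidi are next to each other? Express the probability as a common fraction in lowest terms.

There are 7! = 5040 arrangements.
Treat Eve and Heidi as a block: 6! arrangements of the blocks × 2 orders within the block = 2·720 = 1440.
Probability = 1440/5040 = 2/7.

2/7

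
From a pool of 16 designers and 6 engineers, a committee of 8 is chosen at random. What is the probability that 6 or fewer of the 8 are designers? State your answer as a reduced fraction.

38/51

There are C(22,8) = 319770 ways to choose the 8.
Count the complement (more than 6 designers): C(16,7)·C(6,1) + C(16,8)·C(6,0) = 68640 + 12870 = 81510.
Probability = 1 − 81510/319770 = 238260/319770 = 38/51.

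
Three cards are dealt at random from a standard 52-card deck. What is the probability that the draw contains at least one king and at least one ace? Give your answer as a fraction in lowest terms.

188/5525

There are C(52,3) = 22100 possible draws.
By inclusion-exclusion on the complements, draws missing all kings or all aces: C(48,3) + C(48,3) − C(44,3) = 17296 + 17296 − 13244 = 21348.
So draws with at least one of each: 22100 − 21348 = 752, probability 752/22100 = 188/5525.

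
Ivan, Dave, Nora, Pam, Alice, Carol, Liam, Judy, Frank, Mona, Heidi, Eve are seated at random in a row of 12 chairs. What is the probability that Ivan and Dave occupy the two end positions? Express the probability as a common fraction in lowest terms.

1/66

There are 12! = 479001600 arrangements.
Place Ivan and Dave at the ends in 2 ways, arrange the remaining 10 in 10! = 3628800 ways: 2·3628800 = 7257600.
Probability = 7257600/479001600 = 1/66.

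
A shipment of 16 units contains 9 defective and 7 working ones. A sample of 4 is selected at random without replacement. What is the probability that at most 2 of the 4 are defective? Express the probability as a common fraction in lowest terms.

Total selections: C(16,4) = 1820.
Favorable selections (at most 2 defective): C(9,0)·C(7,4) + C(9,1)·C(7,3) + C(9,2)·C(7,2) = 35 + 315 + 756 = 1106.
Probability = 1106/1820 = 79/130.

79/130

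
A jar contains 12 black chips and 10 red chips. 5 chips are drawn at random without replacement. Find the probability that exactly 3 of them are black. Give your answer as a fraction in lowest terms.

50/133

The sample space is all 5-subsets of the 22: C(22,5) = 26334.
Selections with exactly 3 black: choose 3 of the 12 black and 2 of the 10 red, C(12,3)·C(10,2) = 220·45 = 9900.
Probability = 9900/26334 = 50/133.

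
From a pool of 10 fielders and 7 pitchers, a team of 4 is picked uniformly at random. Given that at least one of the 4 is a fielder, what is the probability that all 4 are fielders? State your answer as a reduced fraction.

6/67

Work in counts. Selections with at least one fielder: C(17,4) − C(7,4) = 2380 − 35 = 2345.
Of those, selections where all 4 are fielders: C(10,4) = 210.
Conditional probability = 210/2345 = 6/67.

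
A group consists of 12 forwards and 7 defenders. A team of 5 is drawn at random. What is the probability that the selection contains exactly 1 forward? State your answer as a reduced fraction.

Total number of selections: C(19,5) = 11628.
Selections with exactly 1 forward: choose 1 of the 12 forwards and 4 of the 7 defenders, C(12,1)·C(7,4) = 12·35 = 420.
Probability = 420/11628 = 35/969.

35/969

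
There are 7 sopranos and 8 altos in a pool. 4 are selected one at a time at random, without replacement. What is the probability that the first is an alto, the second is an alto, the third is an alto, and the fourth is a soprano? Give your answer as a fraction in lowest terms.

Multiply the conditional probabilities at each draw: 8/15 · 7/14 · 6/13 · 7/12 = 2352/32760 = 14/195.

14/195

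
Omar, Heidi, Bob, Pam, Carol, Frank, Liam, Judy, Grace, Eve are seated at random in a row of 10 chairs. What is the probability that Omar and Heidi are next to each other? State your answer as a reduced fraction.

1/5

There are 10! = 3628800 arrangements.
Treat Omar and Heidi as a block: 9! arrangements of the blocks × 2 orders within the block = 2·362880 = 725760.
Probability = 725760/3628800 = 1/5.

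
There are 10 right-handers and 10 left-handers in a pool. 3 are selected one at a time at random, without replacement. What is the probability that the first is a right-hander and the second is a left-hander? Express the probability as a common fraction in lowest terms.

5/19

Multiply the conditional probabilities at each draw: 10/20 · 10/19 = 100/380 = 5/19.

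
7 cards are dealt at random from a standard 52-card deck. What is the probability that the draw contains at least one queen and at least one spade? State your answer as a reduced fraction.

53122231/133784560

There are C(52,7) = 133784560 possible draws.
By inclusion-exclusion on the complements, draws missing all queens or all spades: C(48,7) + C(39,7) − C(36,7) = 73629072 + 15380937 − 8347680 = 80662329.
So draws with at least one of each: 133784560 − 80662329 = 53122231, probability 53122231/133784560.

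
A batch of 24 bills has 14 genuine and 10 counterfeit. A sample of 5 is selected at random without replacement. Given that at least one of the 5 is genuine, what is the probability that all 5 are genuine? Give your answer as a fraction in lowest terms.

Work in counts. Selections with at least one genuine: C(24,5) − C(10,5) = 42504 − 252 = 42252.
Of those, selections where all 5 are genuine: C(14,5) = 2002.
Conditional probability = 2002/42252 = 143/3018.

143/3018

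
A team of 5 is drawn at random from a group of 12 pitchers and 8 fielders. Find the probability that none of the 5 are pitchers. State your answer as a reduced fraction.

There are C(20,5) = 15504 possible selections.
Selections with no pitchers (all fielders): C(8,5) = 56.
Probability = 56/15504 = 7/1938.

7/1938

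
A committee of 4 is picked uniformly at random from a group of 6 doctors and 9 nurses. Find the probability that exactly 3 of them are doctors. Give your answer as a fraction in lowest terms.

The sample space is all 4-subsets of the 15: C(15,4) = 1365.
Selections with exactly 3 doctors: choose 3 of the 6 doctors and 1 of the 9 nurses, C(6,3)·C(9,1) = 20·9 = 180.
Probability = 180/1365 = 12/91.

12/91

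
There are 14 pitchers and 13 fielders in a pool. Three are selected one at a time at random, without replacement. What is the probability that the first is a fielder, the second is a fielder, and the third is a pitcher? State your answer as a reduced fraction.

Multiply the conditional probabilities at each draw: 13/27 · 12/26 · 14/25 = 2184/17550 = 28/225.

28/225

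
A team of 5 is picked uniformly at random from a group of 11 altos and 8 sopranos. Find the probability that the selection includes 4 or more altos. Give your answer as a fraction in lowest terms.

517/1938

Total selections: C(19,5) = 11628.
Favorable selections (4 or more altos): C(11,4)·C(8,1) + C(11,5)·C(8,0) = 2640 + 462 = 3102.
Probability = 3102/11628 = 517/1938.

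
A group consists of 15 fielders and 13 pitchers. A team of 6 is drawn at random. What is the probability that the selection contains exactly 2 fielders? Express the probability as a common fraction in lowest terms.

There are C(28,6) = 376740 ways to choose 6 from 28.
Selections with exactly 2 fielders: choose 2 of the 15 fielders and 4 of the 13 pitchers, C(15,2)·C(13,4) = 105·715 = 75075.
Probability = 75075/376740 = 55/276.

55/276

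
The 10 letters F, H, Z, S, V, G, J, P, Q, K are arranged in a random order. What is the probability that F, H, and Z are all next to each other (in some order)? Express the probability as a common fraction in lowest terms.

There are 10! = 3628800 arrangements.
Treat the three as one block: 8! placements × 3! orders within the block = 40320·6 = 241920.
Probability = 241920/3628800 = 1/15.

1/15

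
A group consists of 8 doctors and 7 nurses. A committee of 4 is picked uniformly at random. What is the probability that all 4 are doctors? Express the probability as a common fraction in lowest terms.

2/39

There are C(15,4) = 1365 possible selections.
Selections with all doctors: C(8,4) = 70.
Probability = 70/1365 = 2/39.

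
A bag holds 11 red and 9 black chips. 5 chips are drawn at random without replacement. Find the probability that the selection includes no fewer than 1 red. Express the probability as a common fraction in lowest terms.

There are C(20,5) = 15504 ways to choose the 5.
The complement is all 5 are black: C(9,5) = 126.
Probability = 1 − 126/15504 = 15378/15504 = 2563/2584.

2563/2584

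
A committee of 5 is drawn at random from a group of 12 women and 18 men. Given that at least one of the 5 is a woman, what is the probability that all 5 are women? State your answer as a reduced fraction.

Work in counts. Selections with at least one woman: C(30,5) − C(18,5) = 142506 − 8568 = 133938.
Of those, selections where all 5 are women: C(12,5) = 792.
Conditional probability = 792/133938 = 44/7441.

44/7441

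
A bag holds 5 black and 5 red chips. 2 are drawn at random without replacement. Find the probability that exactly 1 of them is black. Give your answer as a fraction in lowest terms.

5/9

There are C(10,2) = 45 ways to choose 2 from 10.
Selections with exactly 1 black: choose 1 of the 5 black and 1 of the 5 red, C(5,1)·C(5,1) = 5·5 = 25.
Probability = 25/45 = 5/9.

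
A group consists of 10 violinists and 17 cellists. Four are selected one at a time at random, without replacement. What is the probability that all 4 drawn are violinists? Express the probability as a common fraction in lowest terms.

7/585

Multiply the conditional probabilities at each draw: 10/27 · 9/26 · 8/25 · 7/24 = 5040/421200 = 7/585.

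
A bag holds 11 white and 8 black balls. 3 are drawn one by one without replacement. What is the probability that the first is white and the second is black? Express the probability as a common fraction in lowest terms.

Multiply the conditional probabilities at each draw: 11/19 · 8/18 = 88/342 = 44/171.

44/171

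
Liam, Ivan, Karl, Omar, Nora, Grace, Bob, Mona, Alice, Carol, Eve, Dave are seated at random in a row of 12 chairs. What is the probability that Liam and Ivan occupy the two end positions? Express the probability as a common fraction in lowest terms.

There are 12! = 479001600 arrangements.
Place Liam and Ivan at the ends in 2 ways, arrange the remaining 10 in 10! = 3628800 ways: 2·3628800 = 7257600.
Probability = 7257600/479001600 = 1/66.

1/66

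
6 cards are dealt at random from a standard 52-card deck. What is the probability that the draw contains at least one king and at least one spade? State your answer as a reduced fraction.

6772177/20358520

There are C(52,6) = 20358520 possible draws.
By inclusion-exclusion on the complements, draws missing all kings or all spades: C(48,6) + C(39,6) − C(36,6) = 12271512 + 3262623 − 1947792 = 13586343.
So draws with at least one of each: 20358520 − 13586343 = 6772177, probability 6772177/20358520.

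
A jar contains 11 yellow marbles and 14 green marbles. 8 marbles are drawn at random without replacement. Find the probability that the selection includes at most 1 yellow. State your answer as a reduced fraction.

There are C(25,8) = 1081575 ways to choose the 8.
Favorable selections (at most 1 yellow): C(11,0)·C(14,8) + C(11,1)·C(14,7) = 3003 + 37752 = 40755.
Probability = 40755/1081575 = 13/345.

13/345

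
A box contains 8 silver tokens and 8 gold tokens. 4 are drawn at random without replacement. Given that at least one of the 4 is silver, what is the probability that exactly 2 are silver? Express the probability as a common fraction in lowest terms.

56/125

Work in counts. Selections with at least one silver: C(16,4) − C(8,4) = 1820 − 70 = 1750.
Of those, selections where exactly 2 are silver: C(8,2)·C(8,2) = 28·28 = 784.
Conditional probability = 784/1750 = 56/125.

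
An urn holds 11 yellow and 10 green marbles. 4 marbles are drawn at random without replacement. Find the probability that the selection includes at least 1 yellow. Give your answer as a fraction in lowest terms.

55/57

Total selections: C(21,4) = 5985.
The complement is all 4 are green: C(10,4) = 210.
Probability = 1 − 210/5985 = 5775/5985 = 55/57.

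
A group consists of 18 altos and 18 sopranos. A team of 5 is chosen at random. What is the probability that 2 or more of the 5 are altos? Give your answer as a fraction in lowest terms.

There are C(36,5) = 376992 ways to choose the 5.
Count the complement (fewer than 2 altos): C(18,0)·C(18,5) + C(18,1)·C(18,4) = 8568 + 55080 = 63648.
Probability = 1 − 63648/376992 = 313344/376992 = 64/77.

64/77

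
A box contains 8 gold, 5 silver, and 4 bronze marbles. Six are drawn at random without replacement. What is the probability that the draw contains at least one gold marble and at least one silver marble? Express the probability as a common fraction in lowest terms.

There are C(17,6) = 12376 possible draws.
By inclusion-exclusion on the complements, draws missing all gold or all silver: C(9,6) + C(12,6) − C(4,6) = 84 + 924 − 0 = 1008.
So draws with at least one of each: 12376 − 1008 = 11368, probability 11368/12376 = 203/221.

203/221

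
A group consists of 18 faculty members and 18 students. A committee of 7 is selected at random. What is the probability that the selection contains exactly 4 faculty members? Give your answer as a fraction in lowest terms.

There are C(36,7) = 8347680 ways to choose 7 from 36.
Selections with exactly 4 faculty members: choose 4 of the 18 faculty members and 3 of the 18 students, C(18,4)·C(18,3) = 3060·816 = 2496960.
Probability = 2496960/8347680 = 102/341.

102/341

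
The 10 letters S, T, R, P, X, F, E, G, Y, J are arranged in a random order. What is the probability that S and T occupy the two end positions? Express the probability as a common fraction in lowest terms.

There are 10! = 3628800 arrangements.
Place S and T at the ends in 2 ways, arrange the remaining 8 in 8! = 40320 ways: 2·40320 = 80640.
Probability = 80640/3628800 = 1/45.

1/45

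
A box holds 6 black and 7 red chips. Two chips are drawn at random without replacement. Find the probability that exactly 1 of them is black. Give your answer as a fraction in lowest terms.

There are C(13,2) = 78 ways to choose 2 from 13.
Selections with exactly 1 black: choose 1 of the 6 black and 1 of the 7 red, C(6,1)·C(7,1) = 6·7 = 42.
Probability = 42/78 = 7/13.

7/13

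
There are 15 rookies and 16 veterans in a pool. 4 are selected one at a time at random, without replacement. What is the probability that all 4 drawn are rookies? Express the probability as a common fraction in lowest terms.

39/899

Multiply the conditional probabilities at each draw: 15/31 · 14/30 · 13/29 · 12/28 = 32760/755160 = 39/899.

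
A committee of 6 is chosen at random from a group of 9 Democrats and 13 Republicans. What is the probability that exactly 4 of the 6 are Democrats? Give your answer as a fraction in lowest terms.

There are C(22,6) = 74613 ways to choose 6 from 22.
Selections with exactly 4 Democrats: choose 4 of the 9 Democrats and 2 of the 13 Republicans, C(9,4)·C(13,2) = 126·78 = 9828.
Probability = 9828/74613 = 468/3553.

468/3553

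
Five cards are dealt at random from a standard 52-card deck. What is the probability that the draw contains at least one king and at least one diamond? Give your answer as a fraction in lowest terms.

229297/866320

There are C(52,5) = 2598960 possible draws.
By inclusion-exclusion on the complements, draws missing all kings or all diamonds: C(48,5) + C(39,5) − C(36,5) = 1712304 + 575757 − 376992 = 1911069.
So draws with at least one of each: 2598960 − 1911069 = 687891, probability 687891/2598960 = 229297/866320.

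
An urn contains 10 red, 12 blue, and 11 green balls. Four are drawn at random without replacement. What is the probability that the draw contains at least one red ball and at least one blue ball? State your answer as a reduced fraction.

There are C(33,4) = 40920 possible draws.
By inclusion-exclusion on the complements, draws missing all red or all blue: C(23,4) + C(21,4) − C(11,4) = 8855 + 5985 − 330 = 14510.
So draws with at least one of each: 40920 − 14510 = 26410, probability 26410/40920 = 2641/4092.

2641/4092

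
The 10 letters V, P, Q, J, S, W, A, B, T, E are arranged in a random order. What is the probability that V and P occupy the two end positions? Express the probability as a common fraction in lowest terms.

There are 10! = 3628800 arrangements.
Place V and P at the ends in 2 ways, arrange the remaining 8 in 8! = 40320 ways: 2·40320 = 80640.
Probability = 80640/3628800 = 1/45.

1/45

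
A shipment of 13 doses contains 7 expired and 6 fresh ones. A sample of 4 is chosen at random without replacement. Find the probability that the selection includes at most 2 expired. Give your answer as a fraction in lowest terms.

Total selections: C(13,4) = 715.
Count the complement (more than 2 expired): C(7,3)·C(6,1) + C(7,4)·C(6,0) = 210 + 35 = 245.
Probability = 1 − 245/715 = 470/715 = 94/143.

94/143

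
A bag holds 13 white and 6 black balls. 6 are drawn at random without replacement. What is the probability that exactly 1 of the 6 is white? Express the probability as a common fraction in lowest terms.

Total number of selections: C(19,6) = 27132.
Selections with exactly 1 white: choose 1 of the 13 white and 5 of the 6 black, C(13,1)·C(6,5) = 13·6 = 78.
Probability = 78/27132 = 13/4522.

13/4522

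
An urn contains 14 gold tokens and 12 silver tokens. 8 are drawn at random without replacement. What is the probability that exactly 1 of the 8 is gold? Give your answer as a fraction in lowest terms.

1008/142025

There are C(26,8) = 1562275 ways to choose 8 from 26.
Selections with exactly 1 gold: choose 1 of the 14 gold and 7 of the 12 silver, C(14,1)·C(12,7) = 14·792 = 11088.
Probability = 11088/1562275 = 1008/142025.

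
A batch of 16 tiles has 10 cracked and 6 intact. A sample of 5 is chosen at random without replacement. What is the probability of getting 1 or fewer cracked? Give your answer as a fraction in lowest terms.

There are C(16,5) = 4368 ways to choose the 5.
Favorable selections (1 or fewer cracked): C(10,0)·C(6,5) + C(10,1)·C(6,4) = 6 + 150 = 156.
Probability = 156/4368 = 1/28.

1/28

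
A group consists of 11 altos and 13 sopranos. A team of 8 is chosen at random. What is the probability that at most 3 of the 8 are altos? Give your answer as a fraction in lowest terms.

There are C(24,8) = 735471 ways to choose the 8.
Favorable selections (at most 3 altos): C(11,0)·C(13,8) + C(11,1)·C(13,7) + C(11,2)·C(13,6) + C(11,3)·C(13,5) = 1287 + 18876 + 94380 + 212355 = 326898.
Probability = 326898/735471 = 3302/7429.

3302/7429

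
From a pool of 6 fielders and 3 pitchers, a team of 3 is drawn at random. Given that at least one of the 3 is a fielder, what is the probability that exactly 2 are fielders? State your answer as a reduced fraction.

Work in counts. Selections with at least one fielder: C(9,3) − C(3,3) = 84 − 1 = 83.
Of those, selections where exactly 2 are fielders: C(6,2)·C(3,1) = 15·3 = 45.
Conditional probability = 45/83.

45/83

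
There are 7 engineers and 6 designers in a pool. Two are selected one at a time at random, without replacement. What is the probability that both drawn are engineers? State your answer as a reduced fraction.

Multiply the conditional probabilities at each draw: 7/13 · 6/12 = 42/156 = 7/26.

7/26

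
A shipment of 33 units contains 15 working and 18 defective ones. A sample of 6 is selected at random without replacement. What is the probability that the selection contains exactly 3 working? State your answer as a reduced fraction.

There are C(33,6) = 1107568 ways to choose 6 from 33.
Selections with exactly 3 working: choose 3 of the 15 working and 3 of the 18 defective, C(15,3)·C(18,3) = 455·816 = 371280.
Probability = 371280/1107568 = 3315/9889.

3315/9889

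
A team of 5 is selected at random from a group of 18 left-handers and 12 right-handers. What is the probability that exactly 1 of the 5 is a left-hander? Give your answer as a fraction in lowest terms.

The sample space is all 5-subsets of the 30: C(30,5) = 142506.
Selections with exactly 1 left-hander: choose 1 of the 18 left-handers and 4 of the 12 right-handers, C(18,1)·C(12,4) = 18·495 = 8910.
Probability = 8910/142506 = 165/2639.

165/2639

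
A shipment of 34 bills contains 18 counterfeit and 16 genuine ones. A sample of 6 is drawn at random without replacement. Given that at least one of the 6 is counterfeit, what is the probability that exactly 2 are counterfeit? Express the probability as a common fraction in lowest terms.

7735/37136

Work in counts. Selections with at least one counterfeit: C(34,6) − C(16,6) = 1344904 − 8008 = 1336896.
Of those, selections where exactly 2 are counterfeit: C(18,2)·C(16,4) = 153·1820 = 278460.
Conditional probability = 278460/1336896 = 7735/37136.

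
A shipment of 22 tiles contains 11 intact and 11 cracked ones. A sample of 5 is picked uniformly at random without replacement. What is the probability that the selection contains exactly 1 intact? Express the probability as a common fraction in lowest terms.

There are C(22,5) = 26334 ways to choose 5 from 22.
Selections with exactly 1 intact: choose 1 of the 11 intact and 4 of the 11 cracked, C(11,1)·C(11,4) = 11·330 = 3630.
Probability = 3630/26334 = 55/399.

55/399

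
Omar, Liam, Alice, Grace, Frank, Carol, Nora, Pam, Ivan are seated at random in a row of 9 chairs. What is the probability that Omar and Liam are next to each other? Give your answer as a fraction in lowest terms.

2/9

There are 9! = 362880 arrangements.
Treat Omar and Liam as a block: 8! arrangements of the blocks × 2 orders within the block = 2·40320 = 80640.
Probability = 80640/362880 = 2/9.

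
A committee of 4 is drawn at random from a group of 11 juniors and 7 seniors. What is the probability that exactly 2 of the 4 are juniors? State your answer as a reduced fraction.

77/204

The sample space is all 4-subsets of the 18: C(18,4) = 3060.
Selections with exactly 2 juniors: choose 2 of the 11 juniors and 2 of the 7 seniors, C(11,2)·C(7,2) = 55·21 = 1155.
Probability = 1155/3060 = 77/204.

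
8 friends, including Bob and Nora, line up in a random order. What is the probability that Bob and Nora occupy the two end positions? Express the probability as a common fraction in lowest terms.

1/28

There are 8! = 40320 arrangements.
Place Bob and Nora at the ends in 2 ways, arrange the remaining 6 in 6! = 720 ways: 2·720 = 1440.
Probability = 1440/40320 = 1/28.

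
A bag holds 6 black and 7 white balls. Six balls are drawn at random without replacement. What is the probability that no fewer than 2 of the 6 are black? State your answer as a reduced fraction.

1583/1716

There are C(13,6) = 1716 ways to choose the 6.
Favorable selections (no fewer than 2 black): C(6,2)·C(7,4) + C(6,3)·C(7,3) + C(6,4)·C(7,2) + C(6,5)·C(7,1) + C(6,6)·C(7,0) = 525 + 700 + 315 + 42 + 1 = 1583.
Probability = 1583/1716.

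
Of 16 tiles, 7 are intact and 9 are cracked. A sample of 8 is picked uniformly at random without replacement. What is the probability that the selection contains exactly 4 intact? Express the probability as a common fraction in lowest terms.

49/143

There are C(16,8) = 12870 ways to choose 8 from 16.
Selections with exactly 4 intact: choose 4 of the 7 intact and 4 of the 9 cracked, C(7,4)·C(9,4) = 35·126 = 4410.
Probability = 4410/12870 = 49/143.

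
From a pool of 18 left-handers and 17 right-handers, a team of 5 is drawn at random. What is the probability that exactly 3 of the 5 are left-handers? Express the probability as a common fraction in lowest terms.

816/2387

Total number of selections: C(35,5) = 324632.
Selections with exactly 3 left-handers: choose 3 of the 18 left-handers and 2 of the 17 right-handers, C(18,3)·C(17,2) = 816·136 = 110976.
Probability = 110976/324632 = 816/2387.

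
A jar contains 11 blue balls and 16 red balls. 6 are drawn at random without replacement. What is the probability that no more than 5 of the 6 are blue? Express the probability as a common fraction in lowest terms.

4478/4485

Total selections: C(27,6) = 296010.
Favorable selections (no more than 5 blue): C(11,0)·C(16,6) + C(11,1)·C(16,5) + C(11,2)·C(16,4) + C(11,3)·C(16,3) + C(11,4)·C(16,2) + C(11,5)·C(16,1) = 8008 + 48048 + 100100 + 92400 + 39600 + 7392 = 295548.
Probability = 295548/296010 = 4478/4485.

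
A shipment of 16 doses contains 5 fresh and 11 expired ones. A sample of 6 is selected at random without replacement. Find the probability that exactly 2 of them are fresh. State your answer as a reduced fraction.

75/182

Total number of selections: C(16,6) = 8008.
Selections with exactly 2 fresh: choose 2 of the 5 fresh and 4 of the 11 expired, C(5,2)·C(11,4) = 10·330 = 3300.
Probability = 3300/8008 = 75/182.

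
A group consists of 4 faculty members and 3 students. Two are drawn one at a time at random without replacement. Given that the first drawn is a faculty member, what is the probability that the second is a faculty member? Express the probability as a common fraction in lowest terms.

1/2

After removing one faculty member, 6 remain: 3 faculty members and 3 students.
So the probability the next is a faculty member is 3/6 = 1/2.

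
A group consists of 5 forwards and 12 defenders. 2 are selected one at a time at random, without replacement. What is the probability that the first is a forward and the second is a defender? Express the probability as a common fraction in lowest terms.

15/68

Multiply the conditional probabilities at each draw: 5/17 · 12/16 = 60/272 = 15/68.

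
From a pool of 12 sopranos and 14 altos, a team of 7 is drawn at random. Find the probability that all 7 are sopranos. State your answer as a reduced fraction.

9/7475

There are C(26,7) = 657800 possible selections.
Selections with all sopranos: C(12,7) = 792.
Probability = 792/657800 = 9/7475.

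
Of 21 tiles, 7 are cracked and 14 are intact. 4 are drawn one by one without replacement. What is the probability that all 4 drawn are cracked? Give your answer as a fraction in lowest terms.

1/171

Multiply the conditional probabilities at each draw: 7/21 · 6/20 · 5/19 · 4/18 = 840/143640 = 1/171.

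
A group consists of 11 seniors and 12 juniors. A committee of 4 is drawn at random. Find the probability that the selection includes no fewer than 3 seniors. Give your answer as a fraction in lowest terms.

6/23

There are C(23,4) = 8855 ways to choose the 4.
Favorable selections (no fewer than 3 seniors): C(11,3)·C(12,1) + C(11,4)·C(12,0) = 1980 + 330 = 2310.
Probability = 2310/8855 = 6/23.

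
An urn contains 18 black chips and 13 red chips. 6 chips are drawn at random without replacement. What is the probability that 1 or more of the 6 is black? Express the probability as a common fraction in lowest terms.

18835/18879

Total selections: C(31,6) = 736281.
The complement is all 6 are red: C(13,6) = 1716.
Probability = 1 − 1716/736281 = 734565/736281 = 18835/18879.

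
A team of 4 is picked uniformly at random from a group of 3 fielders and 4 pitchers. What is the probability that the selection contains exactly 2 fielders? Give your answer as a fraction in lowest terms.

18/35

There are C(7,4) = 35 ways to choose 4 from 7.
Selections with exactly 2 fielders: choose 2 of the 3 fielders and 2 of the 4 pitchers, C(3,2)·C(4,2) = 3·6 = 18.
Probability = 18/35.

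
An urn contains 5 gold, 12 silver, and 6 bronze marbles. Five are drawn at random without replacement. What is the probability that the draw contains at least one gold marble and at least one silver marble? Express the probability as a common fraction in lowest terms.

24625/33649

There are C(23,5) = 33649 possible draws.
By inclusion-exclusion on the complements, draws missing all gold or all silver: C(18,5) + C(11,5) − C(6,5) = 8568 + 462 − 6 = 9024.
So draws with at least one of each: 33649 − 9024 = 24625, probability 24625/33649.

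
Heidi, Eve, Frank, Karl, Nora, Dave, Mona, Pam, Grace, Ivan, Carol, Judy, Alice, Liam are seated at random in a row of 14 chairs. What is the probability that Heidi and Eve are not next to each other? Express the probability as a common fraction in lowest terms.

There are 14! = 87178291200 arrangements.
Arrangements with Heidi and Eve adjacent: 2·13! = 12454041600.
So not adjacent: 87178291200 − 12454041600 = 74724249600, probability 74724249600/87178291200 = 6/7.

6/7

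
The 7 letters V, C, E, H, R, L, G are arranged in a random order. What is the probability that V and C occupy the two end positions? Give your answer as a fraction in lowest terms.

There are 7! = 5040 arrangements.
Place V and C at the ends in 2 ways, arrange the remaining 5 in 5! = 120 ways: 2·120 = 240.
Probability = 240/5040 = 1/21.

1/21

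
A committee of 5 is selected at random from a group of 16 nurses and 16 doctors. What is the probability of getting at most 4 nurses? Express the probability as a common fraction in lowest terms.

1759/1798

Total selections: C(32,5) = 201376.
The complement is exactly 5 nurses: C(16,5)·C(16,0) = 4368.
Probability = 1 − 4368/201376 = 197008/201376 = 1759/1798.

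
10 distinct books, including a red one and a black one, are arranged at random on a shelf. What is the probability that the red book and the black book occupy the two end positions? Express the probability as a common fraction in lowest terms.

There are 10! = 3628800 arrangements.
Place the red book and the black book at the ends in 2 ways, arrange the remaining 8 in 8! = 40320 ways: 2·40320 = 80640.
Probability = 80640/3628800 = 1/45.

1/45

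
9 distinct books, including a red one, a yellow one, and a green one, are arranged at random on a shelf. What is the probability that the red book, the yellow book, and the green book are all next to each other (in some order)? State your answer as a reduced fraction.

1/12

There are 9! = 362880 arrangements.
Treat the three as one block: 7! placements × 3! orders within the block = 5040·6 = 30240.
Probability = 30240/362880 = 1/12.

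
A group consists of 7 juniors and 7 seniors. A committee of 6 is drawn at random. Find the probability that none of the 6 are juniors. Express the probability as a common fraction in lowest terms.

There are C(14,6) = 3003 possible selections.
Selections with no juniors (all seniors): C(7,6) = 7.
Probability = 7/3003 = 1/429.

1/429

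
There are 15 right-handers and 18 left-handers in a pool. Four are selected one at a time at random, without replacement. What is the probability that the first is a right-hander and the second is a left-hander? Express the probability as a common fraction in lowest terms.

45/176

Multiply the conditional probabilities at each draw: 15/33 · 18/32 = 270/1056 = 45/176.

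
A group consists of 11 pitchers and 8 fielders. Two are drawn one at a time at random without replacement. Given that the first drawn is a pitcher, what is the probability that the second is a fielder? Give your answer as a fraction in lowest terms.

After removing one pitcher, 18 remain: 10 pitchers and 8 fielders.
So the probability the next is a fielder is 8/18 = 4/9.

4/9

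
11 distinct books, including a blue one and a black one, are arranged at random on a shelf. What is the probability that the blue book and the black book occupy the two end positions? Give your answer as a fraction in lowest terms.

1/55

There are 11! = 39916800 arrangements.
Place the blue book and the black book at the ends in 2 ways, arrange the remaining 9 in 9! = 362880 ways: 2·362880 = 725760.
Probability = 725760/39916800 = 1/55.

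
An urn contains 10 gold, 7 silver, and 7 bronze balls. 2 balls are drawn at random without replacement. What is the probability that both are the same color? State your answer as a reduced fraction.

There are C(24,2) = 276 ways to draw 2 balls.
All same color: C(10,2) + C(7,2) + C(7,2) = 45 + 21 + 21 = 87.
Probability = 87/276 = 29/92.

29/92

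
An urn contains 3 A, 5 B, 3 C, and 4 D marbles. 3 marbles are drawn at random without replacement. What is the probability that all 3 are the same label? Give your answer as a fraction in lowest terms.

16/455

There are C(15,3) = 455 ways to draw 3 marbles.
All same label: C(3,3) + C(5,3) + C(3,3) + C(4,3) = 1 + 10 + 1 + 4 = 16.
Probability = 16/455.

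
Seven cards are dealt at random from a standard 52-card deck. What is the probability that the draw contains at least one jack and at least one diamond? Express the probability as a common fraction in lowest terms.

There are C(52,7) = 133784560 possible draws.
By inclusion-exclusion on the complements, draws missing all jacks or all diamonds: C(48,7) + C(39,7) − C(36,7) = 73629072 + 15380937 − 8347680 = 80662329.
So draws with at least one of each: 133784560 − 80662329 = 53122231, probability 53122231/133784560.

53122231/133784560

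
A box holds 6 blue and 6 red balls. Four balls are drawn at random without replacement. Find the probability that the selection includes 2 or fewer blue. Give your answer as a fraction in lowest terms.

8/11

Total selections: C(12,4) = 495.
Count the complement (more than 2 blue): C(6,3)·C(6,1) + C(6,4)·C(6,0) = 120 + 15 = 135.
Probability = 1 − 135/495 = 360/495 = 8/11.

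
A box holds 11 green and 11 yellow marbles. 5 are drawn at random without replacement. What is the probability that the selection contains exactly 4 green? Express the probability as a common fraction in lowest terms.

55/399

Total number of selections: C(22,5) = 26334.
Selections with exactly 4 green: choose 4 of the 11 green and 1 of the 11 yellow, C(11,4)·C(11,1) = 330·11 = 3630.
Probability = 3630/26334 = 55/399.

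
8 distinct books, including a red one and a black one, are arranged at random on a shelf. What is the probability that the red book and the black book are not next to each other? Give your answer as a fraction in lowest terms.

There are 8! = 40320 arrangements.
Arrangements with the red book and the black book adjacent: 2·7! = 10080.
So not adjacent: 40320 − 10080 = 30240, probability 30240/40320 = 3/4.

3/4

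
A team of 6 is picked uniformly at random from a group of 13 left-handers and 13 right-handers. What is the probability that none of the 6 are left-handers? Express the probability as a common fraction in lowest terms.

There are C(26,6) = 230230 possible selections.
Selections with no left-handers (all right-handers): C(13,6) = 1716.
Probability = 1716/230230 = 6/805.

6/805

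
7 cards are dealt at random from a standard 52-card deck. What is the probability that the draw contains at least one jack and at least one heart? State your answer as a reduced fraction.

There are C(52,7) = 133784560 possible draws.
By inclusion-exclusion on the complements, draws missing all jacks or all hearts: C(48,7) + C(39,7) − C(36,7) = 73629072 + 15380937 − 8347680 = 80662329.
So draws with at least one of each: 133784560 − 80662329 = 53122231, probability 53122231/133784560.

53122231/133784560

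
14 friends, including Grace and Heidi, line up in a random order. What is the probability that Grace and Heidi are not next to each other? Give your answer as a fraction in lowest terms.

There are 14! = 87178291200 arrangements.
Arrangements with Grace and Heidi adjacent: 2·13! = 12454041600.
So not adjacent: 87178291200 − 12454041600 = 74724249600, probability 74724249600/87178291200 = 6/7.

6/7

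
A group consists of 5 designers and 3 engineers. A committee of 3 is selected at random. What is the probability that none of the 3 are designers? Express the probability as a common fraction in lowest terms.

There are C(8,3) = 56 possible selections.
Selections with no designers (all engineers): C(3,3) = 1.
Probability = 1/56.

1/56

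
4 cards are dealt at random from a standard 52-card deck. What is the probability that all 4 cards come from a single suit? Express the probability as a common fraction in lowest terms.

44/4165

There are C(52,4) = 270725 possible 4-card hands.
Hands of one suit: 4 suits × C(13,4) = 4·715 = 2860.
Probability = 2860/270725 = 44/4165.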